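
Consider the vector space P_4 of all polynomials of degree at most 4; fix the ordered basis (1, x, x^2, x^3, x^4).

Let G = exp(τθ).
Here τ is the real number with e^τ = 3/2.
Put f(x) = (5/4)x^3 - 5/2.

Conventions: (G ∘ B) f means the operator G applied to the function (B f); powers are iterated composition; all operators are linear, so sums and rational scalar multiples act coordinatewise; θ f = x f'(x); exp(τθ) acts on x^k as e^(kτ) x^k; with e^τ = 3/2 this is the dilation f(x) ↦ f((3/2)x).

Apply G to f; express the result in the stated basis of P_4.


g(x) = (135/32)x^3 - 5/2

exp(τθ) x^k = e^(kτ) x^k; with e^τ = 3/2 this sends x^k to (3/2)^k x^k
x^3 ↦ 27/8 x^3
applying this coordinatewise to f: exp(τθ) f = (135/32)x^3 - 5/2


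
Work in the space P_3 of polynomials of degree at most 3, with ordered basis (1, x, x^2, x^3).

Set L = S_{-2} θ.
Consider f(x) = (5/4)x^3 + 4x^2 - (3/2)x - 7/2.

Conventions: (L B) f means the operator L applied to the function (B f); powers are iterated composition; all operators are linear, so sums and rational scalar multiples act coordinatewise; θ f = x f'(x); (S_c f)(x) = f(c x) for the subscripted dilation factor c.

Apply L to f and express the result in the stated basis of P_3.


θ f = (15/4)x^3 + 8x^2 - (3/2)x
S_{-2} θ f = -30x^3 + 32x^2 + 3x

the result is g(x) = -30x^3 + 32x^2 + 3x


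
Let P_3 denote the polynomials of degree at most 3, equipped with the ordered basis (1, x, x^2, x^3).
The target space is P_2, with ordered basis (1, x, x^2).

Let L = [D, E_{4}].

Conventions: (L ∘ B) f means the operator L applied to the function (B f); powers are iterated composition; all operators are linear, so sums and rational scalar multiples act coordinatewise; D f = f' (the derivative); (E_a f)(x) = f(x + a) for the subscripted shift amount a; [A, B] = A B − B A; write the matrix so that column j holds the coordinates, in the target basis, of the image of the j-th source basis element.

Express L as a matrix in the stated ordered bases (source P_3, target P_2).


the matrix is [[0, 0, 0, 0]; [0, 0, 0, 0]; [0, 0, 0, 0]] (rows listed top to bottom)

image of 1: 0
image of x: 0
image of x^2: 0
image of x^3: 0
each image's coordinates form column j of the matrix


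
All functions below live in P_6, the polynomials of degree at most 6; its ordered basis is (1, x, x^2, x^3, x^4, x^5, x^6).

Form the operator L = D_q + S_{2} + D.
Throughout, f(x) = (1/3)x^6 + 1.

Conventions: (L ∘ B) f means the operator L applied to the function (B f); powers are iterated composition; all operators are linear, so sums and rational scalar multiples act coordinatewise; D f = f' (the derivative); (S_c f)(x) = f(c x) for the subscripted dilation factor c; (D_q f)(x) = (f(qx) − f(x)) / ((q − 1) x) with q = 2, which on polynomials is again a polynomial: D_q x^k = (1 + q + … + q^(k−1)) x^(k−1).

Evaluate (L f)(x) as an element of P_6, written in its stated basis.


D_q f = 21x^5
S_{2} f = (64/3)x^6 + 1
D f = 2x^5
(D_q + S_{2} + D) f = (64/3)x^6 + 23x^5 + 1

the image equals g(x) = (64/3)x^6 + 23x^5 + 1


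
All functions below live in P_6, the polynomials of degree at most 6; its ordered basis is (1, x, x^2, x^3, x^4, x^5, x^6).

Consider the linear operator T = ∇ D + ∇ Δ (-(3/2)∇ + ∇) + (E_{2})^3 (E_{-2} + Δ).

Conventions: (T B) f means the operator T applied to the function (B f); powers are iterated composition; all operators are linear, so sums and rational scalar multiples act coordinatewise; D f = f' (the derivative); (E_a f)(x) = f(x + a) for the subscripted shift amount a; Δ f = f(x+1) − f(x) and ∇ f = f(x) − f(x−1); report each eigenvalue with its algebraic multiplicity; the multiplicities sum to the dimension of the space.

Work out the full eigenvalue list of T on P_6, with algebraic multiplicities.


image of 1: 1
image of x: x + 5
image of x^2: x^2 + 10x + 31
image of x^3: x^3 + 15x^2 + 93x + 185
image of x^4: x^4 + 20x^3 + 186x^2 + 740x + 1371
image of x^5: x^5 + 25x^4 + 310x^3 + 1850x^2 + 6855x + 10035
image of x^6: x^6 + 30x^5 + 465x^4 + 3700x^3 + 20565x^2 + 60210x + 75125
the matrix is upper triangular; its diagonal is (1, 1, 1, 1, 1, 1, 1)
for a triangular matrix the eigenvalues are the diagonal entries, with algebraic multiplicity their repetition count

λ = 1 (multiplicity 7)


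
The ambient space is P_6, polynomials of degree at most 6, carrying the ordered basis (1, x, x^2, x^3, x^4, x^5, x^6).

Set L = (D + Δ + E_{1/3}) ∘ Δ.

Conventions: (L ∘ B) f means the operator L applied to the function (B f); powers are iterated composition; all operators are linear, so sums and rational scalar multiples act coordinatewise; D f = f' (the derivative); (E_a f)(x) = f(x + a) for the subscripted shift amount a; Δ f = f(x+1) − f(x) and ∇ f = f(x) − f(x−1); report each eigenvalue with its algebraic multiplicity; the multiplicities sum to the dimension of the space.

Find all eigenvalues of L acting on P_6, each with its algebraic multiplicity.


λ = 0 (multiplicity 7)

image of 1: 0
image of x: 1
image of x^2: 2x + 17/3
image of x^3: 3x^2 + 17x + 34/3
image of x^4: 4x^3 + 34x^2 + (136/3)x + 571/27
image of x^5: 5x^4 + (170/3)x^3 + (340/3)x^2 + (2855/27)x + 3176/81
image of x^6: 6x^5 + 85x^4 + (680/3)x^3 + (2855/9)x^2 + (6352/27)x + 5963/81
the matrix is upper triangular; its diagonal is (0, 0, 0, 0, 0, 0, 0)
for a triangular matrix the eigenvalues are the diagonal entries, with algebraic multiplicity their repetition count


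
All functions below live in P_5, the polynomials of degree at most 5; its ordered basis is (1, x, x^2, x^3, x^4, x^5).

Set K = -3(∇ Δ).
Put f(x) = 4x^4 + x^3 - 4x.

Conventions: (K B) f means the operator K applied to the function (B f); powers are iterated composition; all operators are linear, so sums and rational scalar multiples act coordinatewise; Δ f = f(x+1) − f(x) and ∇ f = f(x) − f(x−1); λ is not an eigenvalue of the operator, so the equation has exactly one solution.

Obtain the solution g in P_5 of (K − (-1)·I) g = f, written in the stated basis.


g(x) = 4x^4 + x^3 + 144x^2 + 14x + 888

write g with unknown coordinates in the stated basis and equate coefficients in (K − (-1)·I) g = f
solving from the highest basis element down gives g = 4x^4 + x^3 + 144x^2 + 14x + 888
check: K g = -144x^2 - 18x - 888
so K g − (-1)·g = 4x^4 + x^3 - 4x = f ✓


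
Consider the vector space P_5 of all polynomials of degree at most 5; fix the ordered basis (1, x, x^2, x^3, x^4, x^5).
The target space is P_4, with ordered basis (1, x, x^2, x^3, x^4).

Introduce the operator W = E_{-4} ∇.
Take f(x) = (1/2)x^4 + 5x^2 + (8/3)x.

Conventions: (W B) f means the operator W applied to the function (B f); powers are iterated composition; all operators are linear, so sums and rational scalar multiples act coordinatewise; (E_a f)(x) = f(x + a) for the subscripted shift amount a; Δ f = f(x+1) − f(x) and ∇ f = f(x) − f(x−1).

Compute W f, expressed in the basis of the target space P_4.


∇ f = 2x^3 - 3x^2 + 12x - 17/6
E_{-4} ∇ f = 2x^3 - 27x^2 + 132x - 1361/6

the image equals g(x) = 2x^3 - 27x^2 + 132x - 1361/6


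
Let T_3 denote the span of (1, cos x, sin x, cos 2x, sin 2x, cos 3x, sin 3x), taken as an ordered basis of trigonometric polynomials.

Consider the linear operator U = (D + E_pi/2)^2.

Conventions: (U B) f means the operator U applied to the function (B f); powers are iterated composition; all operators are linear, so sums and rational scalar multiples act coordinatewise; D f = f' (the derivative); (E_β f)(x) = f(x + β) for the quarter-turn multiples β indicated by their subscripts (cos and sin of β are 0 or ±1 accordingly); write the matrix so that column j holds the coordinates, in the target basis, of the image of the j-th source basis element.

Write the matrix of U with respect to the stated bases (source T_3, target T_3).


image of 1: 1
image of cos x: -4cos x
image of sin x: -4sin x
image of cos 2x: -3cos 2x + 4sin 2x
image of sin 2x: -4cos 2x - 3sin 2x
image of cos 3x: -4cos 3x
image of sin 3x: -4sin 3x
each image's coordinates form column j of the matrix

the matrix is [[1, 0, 0, 0, 0, 0, 0]; [0, -4, 0, 0, 0, 0, 0]; [0, 0, -4, 0, 0, 0, 0]; [0, 0, 0, -3, -4, 0, 0]; [0, 0, 0, 4, -3, 0, 0]; [0, 0, 0, 0, 0, -4, 0]; [0, 0, 0, 0, 0, 0, -4]] (rows listed top to bottom)


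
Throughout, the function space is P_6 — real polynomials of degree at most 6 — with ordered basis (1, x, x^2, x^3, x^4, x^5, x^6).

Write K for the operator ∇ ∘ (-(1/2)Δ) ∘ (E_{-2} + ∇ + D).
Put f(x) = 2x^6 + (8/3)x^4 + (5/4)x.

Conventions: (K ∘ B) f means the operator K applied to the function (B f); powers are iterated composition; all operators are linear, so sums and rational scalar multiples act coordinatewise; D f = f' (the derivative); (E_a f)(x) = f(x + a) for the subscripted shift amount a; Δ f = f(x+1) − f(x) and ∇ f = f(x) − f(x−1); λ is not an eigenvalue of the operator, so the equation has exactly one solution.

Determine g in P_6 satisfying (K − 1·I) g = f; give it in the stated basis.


write g with unknown coordinates in the stated basis and equate coefficients in (K − 1·I) g = f
solving from the highest basis element down gives g = -2x^6 + (82/3)x^4 + 406x^2 - (3365/4)x - 1150/3
check: K g = 30x^4 + 406x^2 - 840x - 1150/3
so K g − 1·g = 2x^6 + (8/3)x^4 + (5/4)x = f ✓

the result is g(x) = -2x^6 + (82/3)x^4 + 406x^2 - (3365/4)x - 1150/3


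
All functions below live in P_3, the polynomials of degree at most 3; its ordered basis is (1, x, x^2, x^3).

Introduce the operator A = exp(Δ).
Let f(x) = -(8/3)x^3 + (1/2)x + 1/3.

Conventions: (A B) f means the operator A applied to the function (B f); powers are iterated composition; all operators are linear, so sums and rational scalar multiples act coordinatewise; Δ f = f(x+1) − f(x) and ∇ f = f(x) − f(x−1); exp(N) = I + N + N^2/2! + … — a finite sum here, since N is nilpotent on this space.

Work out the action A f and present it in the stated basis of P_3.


the image equals g(x) = -(8/3)x^3 - 8x^2 - (31/2)x - 25/2

order-1 term: -8x^2 - 8x - 13/6
order-2 term: -8x - 8
order-3 term: -8/3
the series for exp(Δ) f terminates at order 3
exp(Δ) f = -(8/3)x^3 - 8x^2 - (31/2)x - 25/2


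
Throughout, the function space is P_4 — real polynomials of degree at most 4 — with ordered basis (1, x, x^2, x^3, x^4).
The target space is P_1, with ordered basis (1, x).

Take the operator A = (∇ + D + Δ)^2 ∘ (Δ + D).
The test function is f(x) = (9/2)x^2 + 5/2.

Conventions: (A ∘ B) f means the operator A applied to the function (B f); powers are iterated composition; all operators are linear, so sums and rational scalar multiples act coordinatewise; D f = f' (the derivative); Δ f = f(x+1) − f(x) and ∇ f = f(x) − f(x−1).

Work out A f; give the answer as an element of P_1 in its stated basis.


the result is g(x) = 0

Δ f = 9x + 9/2
D f = 9x
(Δ + D) f = 18x + 9/2
∇ (Δ + D) f = 18
D (Δ + D) f = 18
Δ (Δ + D) f = 18
(∇ + D + Δ) (Δ + D) f = 54
∇ (∇ + D + Δ) (Δ + D) f = 0
D (∇ + D + Δ) (Δ + D) f = 0
Δ (∇ + D + Δ) (Δ + D) f = 0
(∇ + D + Δ) (∇ + D + Δ) (Δ + D) f = 0


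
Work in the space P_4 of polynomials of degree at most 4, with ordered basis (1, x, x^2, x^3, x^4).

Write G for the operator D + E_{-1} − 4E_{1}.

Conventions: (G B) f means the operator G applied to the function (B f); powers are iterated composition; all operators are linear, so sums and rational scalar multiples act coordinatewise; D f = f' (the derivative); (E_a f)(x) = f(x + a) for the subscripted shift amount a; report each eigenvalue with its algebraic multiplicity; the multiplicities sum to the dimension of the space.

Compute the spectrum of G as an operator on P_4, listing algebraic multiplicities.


λ = -3 (multiplicity 5)

image of 1: -3
image of x: -3x - 4
image of x^2: -3x^2 - 8x - 3
image of x^3: -3x^3 - 12x^2 - 9x - 5
image of x^4: -3x^4 - 16x^3 - 18x^2 - 20x - 3
the matrix is upper triangular; its diagonal is (-3, -3, -3, -3, -3)
for a triangular matrix the eigenvalues are the diagonal entries, with algebraic multiplicity their repetition count


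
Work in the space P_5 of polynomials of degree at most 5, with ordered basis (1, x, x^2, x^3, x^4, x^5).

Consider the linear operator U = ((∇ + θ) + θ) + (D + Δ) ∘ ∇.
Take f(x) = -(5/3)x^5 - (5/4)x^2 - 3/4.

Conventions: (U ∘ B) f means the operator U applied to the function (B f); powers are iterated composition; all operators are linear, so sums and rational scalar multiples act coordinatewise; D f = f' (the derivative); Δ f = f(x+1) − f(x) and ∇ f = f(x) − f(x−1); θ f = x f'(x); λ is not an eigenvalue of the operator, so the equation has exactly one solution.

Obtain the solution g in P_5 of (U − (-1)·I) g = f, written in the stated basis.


write g with unknown coordinates in the stated basis and equate coefficients in (U − (-1)·I) g = f
solving from the highest basis element down gives g = -(5/33)x^5 + (25/297)x^4 + (1250/2079)x^3 - (383/252)x^2 + (8689/12474)x + 41021/12474
check: U g = -(50/33)x^5 - (25/297)x^4 - (1250/2079)x^3 + (17/63)x^2 - (8689/12474)x - 100753/24948
so U g − (-1)·g = -(5/3)x^5 - (5/4)x^2 - 3/4 = f ✓

g(x) = -(5/33)x^5 + (25/297)x^4 + (1250/2079)x^3 - (383/252)x^2 + (8689/12474)x + 41021/12474


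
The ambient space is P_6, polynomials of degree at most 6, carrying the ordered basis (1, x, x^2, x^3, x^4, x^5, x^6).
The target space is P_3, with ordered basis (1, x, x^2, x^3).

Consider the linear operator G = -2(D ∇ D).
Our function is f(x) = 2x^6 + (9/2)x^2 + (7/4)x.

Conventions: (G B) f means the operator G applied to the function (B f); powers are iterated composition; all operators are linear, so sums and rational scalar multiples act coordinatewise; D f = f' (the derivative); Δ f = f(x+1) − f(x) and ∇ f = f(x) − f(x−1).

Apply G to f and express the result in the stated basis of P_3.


D f = 12x^5 + 9x + 7/4
∇ D f = 60x^4 - 120x^3 + 120x^2 - 60x + 21
D ∇ D f = 240x^3 - 360x^2 + 240x - 60
(-2(D ∇ D)) f = -480x^3 + 720x^2 - 480x + 120

the result is g(x) = -480x^3 + 720x^2 - 480x + 120


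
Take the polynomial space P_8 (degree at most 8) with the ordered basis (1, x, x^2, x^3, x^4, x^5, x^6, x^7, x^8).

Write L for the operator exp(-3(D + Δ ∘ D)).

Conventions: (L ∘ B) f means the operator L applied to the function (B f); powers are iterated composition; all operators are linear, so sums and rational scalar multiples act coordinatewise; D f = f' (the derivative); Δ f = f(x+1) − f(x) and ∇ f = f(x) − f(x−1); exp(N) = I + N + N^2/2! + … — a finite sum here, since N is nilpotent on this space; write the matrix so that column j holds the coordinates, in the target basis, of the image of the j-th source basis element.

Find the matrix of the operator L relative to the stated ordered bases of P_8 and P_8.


the matrix is [[1, -3, 3, 18, -39, -348, 441, 11778, 18129]; [0, 1, -6, 9, 72, -195, -2088, 3087, 94224]; [0, 0, 1, -9, 18, 180, -585, -7308, 12348]; [0, 0, 0, 1, -12, 30, 360, -1365, -19488]; [0, 0, 0, 0, 1, -15, 45, 630, -2730]; [0, 0, 0, 0, 0, 1, -18, 63, 1008]; [0, 0, 0, 0, 0, 0, 1, -21, 84]; [0, 0, 0, 0, 0, 0, 0, 1, -24]; [0, 0, 0, 0, 0, 0, 0, 0, 1]] (rows listed top to bottom)

image of 1: 1
image of x: x - 3
image of x^2: x^2 - 6x + 3
image of x^3: x^3 - 9x^2 + 9x + 18
image of x^4: x^4 - 12x^3 + 18x^2 + 72x - 39
image of x^5: x^5 - 15x^4 + 30x^3 + 180x^2 - 195x - 348
image of x^6: x^6 - 18x^5 + 45x^4 + 360x^3 - 585x^2 - 2088x + 441
image of x^7: x^7 - 21x^6 + 63x^5 + 630x^4 - 1365x^3 - 7308x^2 + 3087x + 11778
image of x^8: x^8 - 24x^7 + 84x^6 + 1008x^5 - 2730x^4 - 19488x^3 + 12348x^2 + 94224x + 18129
each image's coordinates form column j of the matrix


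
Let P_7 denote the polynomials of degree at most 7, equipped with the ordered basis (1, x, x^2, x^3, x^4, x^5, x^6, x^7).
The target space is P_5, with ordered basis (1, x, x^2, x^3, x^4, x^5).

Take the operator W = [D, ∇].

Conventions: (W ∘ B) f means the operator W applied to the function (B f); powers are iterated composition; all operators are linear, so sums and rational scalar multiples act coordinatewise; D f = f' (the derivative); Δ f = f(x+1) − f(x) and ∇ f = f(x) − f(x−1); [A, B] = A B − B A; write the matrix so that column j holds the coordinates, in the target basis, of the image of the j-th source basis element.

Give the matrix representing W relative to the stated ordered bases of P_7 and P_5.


the matrix is [[0, 0, 0, 0, 0, 0, 0, 0]; [0, 0, 0, 0, 0, 0, 0, 0]; [0, 0, 0, 0, 0, 0, 0, 0]; [0, 0, 0, 0, 0, 0, 0, 0]; [0, 0, 0, 0, 0, 0, 0, 0]; [0, 0, 0, 0, 0, 0, 0, 0]] (rows listed top to bottom)

image of 1: 0
image of x: 0
image of x^2: 0
image of x^3: 0
image of x^4: 0
image of x^5: 0
image of x^6: 0
image of x^7: 0
each image's coordinates form column j of the matrix


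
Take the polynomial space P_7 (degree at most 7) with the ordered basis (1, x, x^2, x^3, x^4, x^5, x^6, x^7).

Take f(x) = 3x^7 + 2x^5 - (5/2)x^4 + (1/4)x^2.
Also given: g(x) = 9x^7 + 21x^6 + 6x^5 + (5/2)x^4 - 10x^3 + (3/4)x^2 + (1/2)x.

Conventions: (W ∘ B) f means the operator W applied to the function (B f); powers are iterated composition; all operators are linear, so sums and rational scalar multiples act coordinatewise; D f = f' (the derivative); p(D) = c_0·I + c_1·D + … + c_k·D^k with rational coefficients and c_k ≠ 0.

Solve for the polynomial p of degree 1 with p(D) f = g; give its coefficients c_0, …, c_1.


c_0 = 3, c_1 = 1

D^0 f = 3x^7 + 2x^5 - (5/2)x^4 + (1/4)x^2
D^1 f = 21x^6 + 10x^4 - 10x^3 + (1/2)x
matching coefficients of g against c_0 f + c_1 Df + … from the top degree down determines the c_i
solution: c_0 = 3, c_1 = 1


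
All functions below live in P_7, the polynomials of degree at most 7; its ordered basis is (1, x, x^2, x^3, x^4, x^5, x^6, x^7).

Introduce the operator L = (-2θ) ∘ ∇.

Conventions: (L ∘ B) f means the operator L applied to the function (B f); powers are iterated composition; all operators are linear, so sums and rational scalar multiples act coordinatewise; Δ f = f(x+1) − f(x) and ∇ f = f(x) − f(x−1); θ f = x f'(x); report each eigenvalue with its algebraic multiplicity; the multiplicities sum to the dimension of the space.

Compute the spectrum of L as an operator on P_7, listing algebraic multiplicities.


image of 1: 0
image of x: 0
image of x^2: -4x
image of x^3: -12x^2 + 6x
image of x^4: -24x^3 + 24x^2 - 8x
image of x^5: -40x^4 + 60x^3 - 40x^2 + 10x
image of x^6: -60x^5 + 120x^4 - 120x^3 + 60x^2 - 12x
image of x^7: -84x^6 + 210x^5 - 280x^4 + 210x^3 - 84x^2 + 14x
the matrix is upper triangular; its diagonal is (0, 0, 0, 0, 0, 0, 0, 0)
for a triangular matrix the eigenvalues are the diagonal entries, with algebraic multiplicity their repetition count

λ = 0 (multiplicity 8)


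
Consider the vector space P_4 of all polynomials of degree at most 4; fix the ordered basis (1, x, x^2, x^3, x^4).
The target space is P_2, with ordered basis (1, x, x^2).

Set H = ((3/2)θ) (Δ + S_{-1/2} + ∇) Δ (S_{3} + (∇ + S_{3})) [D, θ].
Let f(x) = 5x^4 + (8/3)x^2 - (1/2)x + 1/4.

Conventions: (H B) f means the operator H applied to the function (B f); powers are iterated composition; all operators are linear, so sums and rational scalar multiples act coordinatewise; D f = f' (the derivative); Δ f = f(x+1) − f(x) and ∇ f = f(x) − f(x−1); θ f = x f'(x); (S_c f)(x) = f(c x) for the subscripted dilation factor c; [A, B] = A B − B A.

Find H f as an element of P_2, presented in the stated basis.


θ f = 20x^4 + (16/3)x^2 - (1/2)x
D θ f = 80x^3 + (32/3)x - 1/2
D f = 20x^3 + (16/3)x - 1/2
θ D f = 60x^3 + (16/3)x
[D, θ] f = 20x^3 + (16/3)x - 1/2
S_{3} [D, θ] f = 540x^3 + 16x - 1/2
∇ [D, θ] f = 60x^2 - 60x + 76/3
S_{3} [D, θ] f = 540x^3 + 16x - 1/2
(∇ + S_{3}) [D, θ] f = 540x^3 + 60x^2 - 44x + 149/6
(S_{3} + (∇ + S_{3})) [D, θ] f = 1080x^3 + 60x^2 - 28x + 73/3
Δ (S_{3} + (∇ + S_{3})) [D, θ] f = 3240x^2 + 3360x + 1112
Δ Δ (S_{3} + (∇ + S_{3})) [D, θ] f = 6480x + 6600
S_{-1/2} Δ (S_{3} + (∇ + S_{3})) [D, θ] f = 810x^2 - 1680x + 1112
∇ Δ (S_{3} + (∇ + S_{3})) [D, θ] f = 6480x + 120
(Δ + S_{-1/2} + ∇) Δ (S_{3} + (∇ + S_{3})) [D, θ] f = 810x^2 + 11280x + 7832
θ (Δ + S_{-1/2} + ∇) Δ (S_{3} + (∇ + S_{3})) [D, θ] f = 1620x^2 + 11280x
((3/2)θ) (Δ + S_{-1/2} + ∇) Δ (S_{3} + (∇ + S_{3})) [D, θ] f = 2430x^2 + 16920x

the result is g(x) = 2430x^2 + 16920x


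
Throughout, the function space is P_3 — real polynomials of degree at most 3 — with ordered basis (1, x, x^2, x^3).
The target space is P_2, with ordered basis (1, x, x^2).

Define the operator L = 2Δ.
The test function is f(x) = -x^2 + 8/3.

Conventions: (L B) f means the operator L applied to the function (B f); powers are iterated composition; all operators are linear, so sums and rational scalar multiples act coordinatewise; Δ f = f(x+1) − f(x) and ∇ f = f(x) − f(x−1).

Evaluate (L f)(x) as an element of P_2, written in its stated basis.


Δ f = -2x - 1
(2Δ) f = -4x - 2

the image equals g(x) = -4x - 2


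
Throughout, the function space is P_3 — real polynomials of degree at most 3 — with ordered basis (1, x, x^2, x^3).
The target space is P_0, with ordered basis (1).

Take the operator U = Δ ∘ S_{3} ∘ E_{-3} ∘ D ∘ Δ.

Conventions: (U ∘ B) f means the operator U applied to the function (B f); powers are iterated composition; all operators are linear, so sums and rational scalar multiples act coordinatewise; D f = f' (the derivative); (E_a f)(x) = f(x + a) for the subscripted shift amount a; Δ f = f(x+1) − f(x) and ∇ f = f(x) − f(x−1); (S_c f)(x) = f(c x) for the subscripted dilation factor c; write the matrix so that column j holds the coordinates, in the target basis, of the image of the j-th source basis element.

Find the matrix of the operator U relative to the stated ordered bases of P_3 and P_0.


image of 1: 0
image of x: 0
image of x^2: 0
image of x^3: 18
each image's coordinates form column j of the matrix

the matrix is [[0, 0, 0, 18]] (rows listed top to bottom)


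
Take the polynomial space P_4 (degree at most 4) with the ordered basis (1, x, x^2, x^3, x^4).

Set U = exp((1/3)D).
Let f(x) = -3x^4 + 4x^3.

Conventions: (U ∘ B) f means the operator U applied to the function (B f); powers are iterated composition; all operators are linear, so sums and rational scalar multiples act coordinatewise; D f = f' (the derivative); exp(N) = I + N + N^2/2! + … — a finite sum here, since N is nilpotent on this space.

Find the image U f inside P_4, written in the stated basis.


order-1 term: -4x^3 + 4x^2
order-2 term: -2x^2 + (4/3)x
order-3 term: -(4/9)x + 4/27
order-4 term: -1/27
the series for exp((1/3)D) f terminates at order 4
exp((1/3)D) f = -3x^4 + 2x^2 + (8/9)x + 1/9

g(x) = -3x^4 + 2x^2 + (8/9)x + 1/9


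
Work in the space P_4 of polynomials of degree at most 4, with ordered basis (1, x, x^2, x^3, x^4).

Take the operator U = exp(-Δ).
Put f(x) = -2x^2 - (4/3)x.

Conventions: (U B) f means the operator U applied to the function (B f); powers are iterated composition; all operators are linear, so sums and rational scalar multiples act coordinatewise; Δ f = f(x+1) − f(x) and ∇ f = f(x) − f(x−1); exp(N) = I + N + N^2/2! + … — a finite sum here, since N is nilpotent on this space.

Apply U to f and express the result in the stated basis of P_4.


the image equals g(x) = -2x^2 + (8/3)x + 4/3

order-1 term: 4x + 10/3
order-2 term: -2
the series for exp(-Δ) f terminates at order 2
exp(-Δ) f = -2x^2 + (8/3)x + 4/3


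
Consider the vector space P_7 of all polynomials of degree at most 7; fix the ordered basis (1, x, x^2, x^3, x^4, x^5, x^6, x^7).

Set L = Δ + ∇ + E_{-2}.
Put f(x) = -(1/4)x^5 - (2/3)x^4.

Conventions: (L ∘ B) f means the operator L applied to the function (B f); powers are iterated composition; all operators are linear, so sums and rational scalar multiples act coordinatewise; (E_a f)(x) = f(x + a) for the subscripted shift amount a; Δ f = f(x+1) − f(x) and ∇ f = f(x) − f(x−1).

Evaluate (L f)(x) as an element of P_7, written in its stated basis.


the image equals g(x) = -(1/4)x^5 - (2/3)x^4 - 10x^3 - x^2 - 4x - 19/6

Δ f = -(5/4)x^4 - (31/6)x^3 - (13/2)x^2 - (47/12)x - 11/12
∇ f = -(5/4)x^4 - (1/6)x^3 + (3/2)x^2 - (17/12)x + 5/12
E_{-2} f = -(1/4)x^5 + (11/6)x^4 - (14/3)x^3 + 4x^2 + (4/3)x - 8/3
(Δ + ∇ + E_{-2}) f = -(1/4)x^5 - (2/3)x^4 - 10x^3 - x^2 - 4x - 19/6


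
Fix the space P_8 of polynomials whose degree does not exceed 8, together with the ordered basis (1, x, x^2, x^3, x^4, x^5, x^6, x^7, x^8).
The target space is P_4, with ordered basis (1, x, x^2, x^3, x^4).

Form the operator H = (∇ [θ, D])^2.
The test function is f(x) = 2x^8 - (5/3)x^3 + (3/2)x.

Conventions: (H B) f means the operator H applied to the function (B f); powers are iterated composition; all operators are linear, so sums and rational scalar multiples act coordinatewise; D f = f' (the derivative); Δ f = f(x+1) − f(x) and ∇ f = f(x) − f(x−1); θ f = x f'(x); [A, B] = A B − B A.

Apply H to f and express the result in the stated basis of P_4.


the result is g(x) = 3360x^4 - 13440x^3 + 23520x^2 - 20160x + 6944

D f = 16x^7 - 5x^2 + 3/2
θ D f = 112x^7 - 10x^2
θ f = 16x^8 - 5x^3 + (3/2)x
D θ f = 128x^7 - 15x^2 + 3/2
[θ, D] f = -16x^7 + 5x^2 - 3/2
∇ [θ, D] f = -112x^6 + 336x^5 - 560x^4 + 560x^3 - 336x^2 + 122x - 21
D (∇ [θ, D]) f = -672x^5 + 1680x^4 - 2240x^3 + 1680x^2 - 672x + 122
θ D (∇ [θ, D]) f = -3360x^5 + 6720x^4 - 6720x^3 + 3360x^2 - 672x
θ (∇ [θ, D]) f = -672x^6 + 1680x^5 - 2240x^4 + 1680x^3 - 672x^2 + 122x
D θ (∇ [θ, D]) f = -4032x^5 + 8400x^4 - 8960x^3 + 5040x^2 - 1344x + 122
[θ, D] (∇ [θ, D]) f = 672x^5 - 1680x^4 + 2240x^3 - 1680x^2 + 672x - 122
∇ [θ, D] (∇ [θ, D]) f = 3360x^4 - 13440x^3 + 23520x^2 - 20160x + 6944


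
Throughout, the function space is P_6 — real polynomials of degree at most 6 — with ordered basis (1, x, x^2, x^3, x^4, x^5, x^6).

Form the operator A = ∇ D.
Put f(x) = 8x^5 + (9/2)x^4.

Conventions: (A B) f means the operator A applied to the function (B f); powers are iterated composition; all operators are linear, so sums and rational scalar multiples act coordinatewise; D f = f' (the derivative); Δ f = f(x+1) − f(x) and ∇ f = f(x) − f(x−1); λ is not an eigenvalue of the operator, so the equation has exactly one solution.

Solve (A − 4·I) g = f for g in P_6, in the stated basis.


write g with unknown coordinates in the stated basis and equate coefficients in (A − 4·I) g = f
solving from the highest basis element down gives g = -2x^5 - (9/8)x^4 - 10x^3 + (93/8)x^2 - (173/8)x + 235/16
check: A g = -40x^3 + (93/2)x^2 - (173/2)x + 235/4
so A g − 4·g = 8x^5 + (9/2)x^4 = f ✓

g(x) = -2x^5 - (9/8)x^4 - 10x^3 + (93/8)x^2 - (173/8)x + 235/16


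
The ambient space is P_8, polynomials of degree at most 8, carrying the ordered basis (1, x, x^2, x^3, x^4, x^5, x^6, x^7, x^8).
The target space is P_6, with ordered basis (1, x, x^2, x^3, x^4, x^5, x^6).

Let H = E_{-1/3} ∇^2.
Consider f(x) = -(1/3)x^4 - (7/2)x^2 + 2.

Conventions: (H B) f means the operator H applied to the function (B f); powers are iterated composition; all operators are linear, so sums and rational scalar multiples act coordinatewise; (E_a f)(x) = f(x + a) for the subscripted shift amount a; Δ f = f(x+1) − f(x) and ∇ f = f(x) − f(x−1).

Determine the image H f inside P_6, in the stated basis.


the result is g(x) = -4x^2 + (32/3)x - 133/9

∇ f = -(4/3)x^3 + 2x^2 - (25/3)x + 23/6
∇ ∇ f = -4x^2 + 8x - 35/3
E_{-1/3} ∇^2 f = -4x^2 + (32/3)x - 133/9


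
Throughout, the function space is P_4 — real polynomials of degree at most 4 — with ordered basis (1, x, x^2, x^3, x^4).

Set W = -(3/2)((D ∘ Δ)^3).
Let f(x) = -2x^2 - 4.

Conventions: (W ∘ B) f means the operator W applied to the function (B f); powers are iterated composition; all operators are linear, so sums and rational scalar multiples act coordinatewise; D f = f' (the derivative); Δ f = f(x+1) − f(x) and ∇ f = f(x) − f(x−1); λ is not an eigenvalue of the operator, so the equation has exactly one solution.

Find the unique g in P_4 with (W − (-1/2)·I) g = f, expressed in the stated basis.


write g with unknown coordinates in the stated basis and equate coefficients in (W − (-1/2)·I) g = f
solving from the highest basis element down gives g = -4x^2 - 8
check: W g = 0
so W g − (-1/2)·g = -2x^2 - 4 = f ✓

the image equals g(x) = -4x^2 - 8


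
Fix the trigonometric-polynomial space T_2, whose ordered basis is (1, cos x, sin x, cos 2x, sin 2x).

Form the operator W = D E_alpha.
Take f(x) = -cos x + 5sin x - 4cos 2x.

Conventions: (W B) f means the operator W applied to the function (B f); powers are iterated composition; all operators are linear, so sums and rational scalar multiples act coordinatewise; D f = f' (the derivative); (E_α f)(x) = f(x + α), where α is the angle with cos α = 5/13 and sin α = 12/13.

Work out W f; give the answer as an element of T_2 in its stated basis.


E_alpha f = (55/13)cos x + (37/13)sin x + (476/169)cos 2x + (480/169)sin 2x
D E_alpha f = (37/13)cos x - (55/13)sin x + (960/169)cos 2x - (952/169)sin 2x

the result is g(x) = (37/13)cos x - (55/13)sin x + (960/169)cos 2x - (952/169)sin 2x


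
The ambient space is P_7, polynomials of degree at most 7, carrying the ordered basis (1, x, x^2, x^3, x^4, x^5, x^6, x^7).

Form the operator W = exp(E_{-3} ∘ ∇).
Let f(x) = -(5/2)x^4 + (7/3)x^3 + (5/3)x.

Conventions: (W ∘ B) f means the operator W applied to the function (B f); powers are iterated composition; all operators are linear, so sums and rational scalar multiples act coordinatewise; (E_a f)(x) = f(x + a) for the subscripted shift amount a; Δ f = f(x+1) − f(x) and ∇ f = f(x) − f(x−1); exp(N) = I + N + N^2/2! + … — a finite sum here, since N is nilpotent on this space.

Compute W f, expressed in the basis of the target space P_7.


order-1 term: -10x^3 + 112x^2 - 419x + 1051/2
order-2 term: -15x^2 + 217x - 1573/2
order-3 term: -10x + 322/3
order-4 term: -5/2
the series for exp(E_{-3} ∘ ∇) f terminates at order 4
exp(E_{-3} ∘ ∇) f = -(5/2)x^4 - (23/3)x^3 + 97x^2 - (631/3)x - 937/6

the image equals g(x) = -(5/2)x^4 - (23/3)x^3 + 97x^2 - (631/3)x - 937/6


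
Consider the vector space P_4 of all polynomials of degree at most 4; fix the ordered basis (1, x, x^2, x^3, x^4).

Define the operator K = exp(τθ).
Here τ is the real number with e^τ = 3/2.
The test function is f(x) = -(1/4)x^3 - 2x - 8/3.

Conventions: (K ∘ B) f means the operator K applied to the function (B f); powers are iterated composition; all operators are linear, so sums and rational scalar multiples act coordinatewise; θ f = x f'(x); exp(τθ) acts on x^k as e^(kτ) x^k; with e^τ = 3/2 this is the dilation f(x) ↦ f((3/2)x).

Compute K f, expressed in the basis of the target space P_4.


the result is g(x) = -(27/32)x^3 - 3x - 8/3

exp(τθ) x^k = e^(kτ) x^k; with e^τ = 3/2 this sends x^k to (3/2)^k x^k
x ↦ 3/2 x
x^3 ↦ 27/8 x^3
applying this coordinatewise to f: exp(τθ) f = -(27/32)x^3 - 3x - 8/3


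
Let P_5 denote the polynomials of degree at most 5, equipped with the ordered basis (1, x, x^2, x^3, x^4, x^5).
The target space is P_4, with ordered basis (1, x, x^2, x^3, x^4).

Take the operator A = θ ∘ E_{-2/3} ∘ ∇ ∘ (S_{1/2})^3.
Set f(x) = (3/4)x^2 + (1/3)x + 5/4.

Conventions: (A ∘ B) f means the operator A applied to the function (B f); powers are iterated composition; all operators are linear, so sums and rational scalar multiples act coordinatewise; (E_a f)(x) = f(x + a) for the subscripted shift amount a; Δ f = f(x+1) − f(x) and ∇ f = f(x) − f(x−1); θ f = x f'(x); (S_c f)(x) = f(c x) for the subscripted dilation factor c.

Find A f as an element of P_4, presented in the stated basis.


S_{1/2} f = (3/16)x^2 + (1/6)x + 5/4
S_{1/2} S_{1/2} f = (3/64)x^2 + (1/12)x + 5/4
S_{1/2} S_{1/2} S_{1/2} f = (3/256)x^2 + (1/24)x + 5/4
∇ (S_{1/2})^3 f = (3/128)x + 23/768
E_{-2/3} ∇ (S_{1/2})^3 f = (3/128)x + 11/768
θ E_{-2/3} ∇ (S_{1/2})^3 f = (3/128)x

the image equals g(x) = (3/128)x


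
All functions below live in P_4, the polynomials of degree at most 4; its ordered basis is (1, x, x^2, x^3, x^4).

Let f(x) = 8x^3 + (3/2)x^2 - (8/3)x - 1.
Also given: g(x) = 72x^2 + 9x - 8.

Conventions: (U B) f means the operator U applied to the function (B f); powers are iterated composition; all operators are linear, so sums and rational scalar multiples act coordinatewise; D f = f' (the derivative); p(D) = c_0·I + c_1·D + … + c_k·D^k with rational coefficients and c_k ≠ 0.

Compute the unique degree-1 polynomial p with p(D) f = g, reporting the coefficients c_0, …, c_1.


D^0 f = 8x^3 + (3/2)x^2 - (8/3)x - 1
D^1 f = 24x^2 + 3x - 8/3
matching coefficients of g against c_0 f + c_1 Df + … from the top degree down determines the c_i
solution: c_0 = 0, c_1 = 3

p(D) = 3·D, i.e. c_0 = 0, c_1 = 3


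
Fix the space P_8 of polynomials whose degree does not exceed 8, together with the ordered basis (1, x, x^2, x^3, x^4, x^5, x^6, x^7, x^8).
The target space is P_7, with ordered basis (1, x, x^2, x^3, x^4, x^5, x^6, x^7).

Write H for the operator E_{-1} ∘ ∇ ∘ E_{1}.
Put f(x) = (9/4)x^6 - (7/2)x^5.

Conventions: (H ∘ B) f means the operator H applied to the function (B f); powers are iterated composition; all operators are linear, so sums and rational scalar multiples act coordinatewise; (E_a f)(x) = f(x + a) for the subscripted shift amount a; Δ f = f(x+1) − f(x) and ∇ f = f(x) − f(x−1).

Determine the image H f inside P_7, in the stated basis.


the result is g(x) = (27/2)x^5 - (205/4)x^4 + 80x^3 - (275/4)x^2 + 31x - 23/4

E_{1} f = (9/4)x^6 + 10x^5 + (65/4)x^4 + 10x^3 - (5/4)x^2 - 4x - 5/4
∇ E_{1} f = (27/2)x^5 + (65/4)x^4 + 10x^3 - (5/4)x^2 - 4x - 5/4
E_{-1} ∇ E_{1} f = (27/2)x^5 - (205/4)x^4 + 80x^3 - (275/4)x^2 + 31x - 23/4


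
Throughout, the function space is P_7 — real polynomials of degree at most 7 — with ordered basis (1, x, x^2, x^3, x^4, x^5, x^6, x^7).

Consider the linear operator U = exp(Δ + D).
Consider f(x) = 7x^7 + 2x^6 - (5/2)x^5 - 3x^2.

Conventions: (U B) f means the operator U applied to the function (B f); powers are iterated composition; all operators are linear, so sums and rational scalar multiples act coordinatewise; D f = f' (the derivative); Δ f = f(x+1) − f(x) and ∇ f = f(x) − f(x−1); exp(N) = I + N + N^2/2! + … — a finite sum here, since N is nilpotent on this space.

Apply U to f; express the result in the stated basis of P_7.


g(x) = 7x^7 + 100x^6 + (1513/2)x^5 + 3800x^4 + 13215x^3 + 31023x^2 + 44747x + 60423/2

order-1 term: 98x^6 + 171x^5 + 250x^4 + 260x^3 + 152x^2 + (73/2)x + 7/2
order-2 term: 588x^5 + 1590x^4 + 2835x^3 + 3120x^2 + (3831/2)x + 502
order-3 term: 1960x^4 + 6200x^3 + 10810x^2 + 10095x + 3988
order-4 term: 3920x^3 + 12240x^2 + 17420x + 9790
order-5 term: 4704x^2 + 12144x + 10200
order-6 term: 3136x + 4832
order-7 term: 896
the series for exp(Δ + D) f terminates at order 7
exp(Δ + D) f = 7x^7 + 100x^6 + (1513/2)x^5 + 3800x^4 + 13215x^3 + 31023x^2 + 44747x + 60423/2


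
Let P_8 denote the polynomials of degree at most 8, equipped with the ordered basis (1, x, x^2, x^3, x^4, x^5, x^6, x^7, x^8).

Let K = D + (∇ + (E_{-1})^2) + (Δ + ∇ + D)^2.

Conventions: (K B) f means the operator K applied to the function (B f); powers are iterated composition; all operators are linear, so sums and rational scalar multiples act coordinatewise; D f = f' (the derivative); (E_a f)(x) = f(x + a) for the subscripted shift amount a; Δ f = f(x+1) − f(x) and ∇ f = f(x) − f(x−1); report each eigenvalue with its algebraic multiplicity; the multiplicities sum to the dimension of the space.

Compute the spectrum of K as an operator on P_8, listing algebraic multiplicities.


λ = 1 (multiplicity 9)

image of 1: 1
image of x: x
image of x^2: x^2 + 21
image of x^3: x^3 + 63x - 7
image of x^4: x^4 + 126x^2 - 28x + 63
image of x^5: x^5 + 210x^3 - 70x^2 + 315x - 31
image of x^6: x^6 + 315x^4 - 140x^3 + 945x^2 - 186x + 215
image of x^7: x^7 + 441x^5 - 245x^4 + 2205x^3 - 651x^2 + 1505x - 127
image of x^8: x^8 + 588x^6 - 392x^5 + 4410x^4 - 1736x^3 + 6020x^2 - 1016x + 799
the matrix is upper triangular; its diagonal is (1, 1, 1, 1, 1, 1, 1, 1, 1)
for a triangular matrix the eigenvalues are the diagonal entries, with algebraic multiplicity their repetition count


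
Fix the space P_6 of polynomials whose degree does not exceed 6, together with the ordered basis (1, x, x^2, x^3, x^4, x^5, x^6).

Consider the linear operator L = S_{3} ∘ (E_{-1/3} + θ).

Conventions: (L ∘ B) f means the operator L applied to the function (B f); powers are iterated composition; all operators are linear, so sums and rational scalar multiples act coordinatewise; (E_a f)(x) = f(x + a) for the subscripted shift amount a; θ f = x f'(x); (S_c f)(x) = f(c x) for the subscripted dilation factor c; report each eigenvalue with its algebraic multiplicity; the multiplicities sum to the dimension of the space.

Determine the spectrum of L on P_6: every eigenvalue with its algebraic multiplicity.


λ = 1 (multiplicity 1), λ = 6 (multiplicity 1), λ = 27 (multiplicity 1), λ = 108 (multiplicity 1), λ = 405 (multiplicity 1), λ = 1458 (multiplicity 1), λ = 5103 (multiplicity 1)

image of 1: 1
image of x: 6x - 1/3
image of x^2: 27x^2 - 2x + 1/9
image of x^3: 108x^3 - 9x^2 + x - 1/27
image of x^4: 405x^4 - 36x^3 + 6x^2 - (4/9)x + 1/81
image of x^5: 1458x^5 - 135x^4 + 30x^3 - (10/3)x^2 + (5/27)x - 1/243
image of x^6: 5103x^6 - 486x^5 + 135x^4 - 20x^3 + (5/3)x^2 - (2/27)x + 1/729
the matrix is upper triangular; its diagonal is (1, 6, 27, 108, 405, 1458, 5103)
for a triangular matrix the eigenvalues are the diagonal entries, with algebraic multiplicity their repetition count


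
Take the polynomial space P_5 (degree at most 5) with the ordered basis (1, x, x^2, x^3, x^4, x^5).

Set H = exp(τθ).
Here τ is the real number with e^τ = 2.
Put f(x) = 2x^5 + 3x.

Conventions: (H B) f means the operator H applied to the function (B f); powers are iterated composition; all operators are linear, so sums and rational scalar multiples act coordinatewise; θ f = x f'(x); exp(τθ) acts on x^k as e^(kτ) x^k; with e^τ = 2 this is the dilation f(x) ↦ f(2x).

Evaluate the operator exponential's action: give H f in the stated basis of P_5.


the result is g(x) = 64x^5 + 6x

exp(τθ) x^k = e^(kτ) x^k; with e^τ = 2 this sends x^k to 2^k x^k
x ↦ 2 x
x^5 ↦ 32 x^5
applying this coordinatewise to f: exp(τθ) f = 64x^5 + 6x


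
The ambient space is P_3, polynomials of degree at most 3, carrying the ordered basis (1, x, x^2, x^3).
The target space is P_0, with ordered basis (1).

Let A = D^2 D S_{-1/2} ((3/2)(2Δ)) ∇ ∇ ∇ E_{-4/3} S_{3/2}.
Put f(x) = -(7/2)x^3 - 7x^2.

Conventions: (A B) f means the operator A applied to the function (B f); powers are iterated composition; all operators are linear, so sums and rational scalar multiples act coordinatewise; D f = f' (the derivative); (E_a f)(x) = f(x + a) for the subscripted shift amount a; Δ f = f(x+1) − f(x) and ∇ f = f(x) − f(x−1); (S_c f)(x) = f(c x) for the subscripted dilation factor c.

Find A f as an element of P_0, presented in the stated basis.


S_{3/2} f = -(189/16)x^3 - (63/4)x^2
E_{-4/3} S_{3/2} f = -(189/16)x^3 + (63/2)x^2 - 21x
∇ E_{-4/3} S_{3/2} f = -(567/16)x^2 + (1575/16)x - 1029/16
∇ ∇ E_{-4/3} S_{3/2} f = -(567/8)x + 1071/8
∇ ∇ ∇ E_{-4/3} S_{3/2} f = -567/8
Δ (∇ ∇ ∇ E_{-4/3} S_{3/2}) f = 0
(2Δ) (∇ ∇ ∇ E_{-4/3} S_{3/2}) f = 0
((3/2)(2Δ)) (∇ ∇ ∇ E_{-4/3} S_{3/2}) f = 0
S_{-1/2} ((3/2)(2Δ)) (∇ ∇ ∇ E_{-4/3} S_{3/2}) f = 0
D S_{-1/2} ((3/2)(2Δ)) (∇ ∇ ∇ E_{-4/3} S_{3/2}) f = 0
D (D S_{-1/2}) ((3/2)(2Δ)) (∇ ∇ ∇ E_{-4/3} S_{3/2}) f = 0
D D (D S_{-1/2}) ((3/2)(2Δ)) (∇ ∇ ∇ E_{-4/3} S_{3/2}) f = 0

the result is g(x) = 0


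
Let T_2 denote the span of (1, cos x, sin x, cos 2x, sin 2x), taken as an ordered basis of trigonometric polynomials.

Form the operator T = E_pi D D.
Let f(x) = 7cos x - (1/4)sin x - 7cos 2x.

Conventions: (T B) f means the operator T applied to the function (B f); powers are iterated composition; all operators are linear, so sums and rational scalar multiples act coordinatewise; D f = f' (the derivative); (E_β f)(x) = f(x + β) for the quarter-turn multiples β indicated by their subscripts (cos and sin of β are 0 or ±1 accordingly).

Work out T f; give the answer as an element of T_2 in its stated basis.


the image equals g(x) = 7cos x - (1/4)sin x + 28cos 2x

D f = -(1/4)cos x - 7sin x + 14sin 2x
D D f = -7cos x + (1/4)sin x + 28cos 2x
E_pi D D f = 7cos x - (1/4)sin x + 28cos 2x
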